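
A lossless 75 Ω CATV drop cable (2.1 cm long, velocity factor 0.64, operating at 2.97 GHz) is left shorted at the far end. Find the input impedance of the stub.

Z_in ≈ −j148 Ω

λ = v/f = 0.64·c / 2.97 GHz = 0.0646 m
βl = 2π·l/λ = 2π × 0.325 = 117°
tan(βl) = -1.97
For a shorted stub, Z_in = jZ_0·tan(βl)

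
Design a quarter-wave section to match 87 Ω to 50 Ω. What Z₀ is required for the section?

Z_qwt = √(Z_0·R_L) = √(50 × 87) = √4350

Z_qwt ≈ 66 Ω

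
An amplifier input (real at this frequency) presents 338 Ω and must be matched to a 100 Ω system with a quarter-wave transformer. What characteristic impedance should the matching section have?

Z_qwt ≈ 184 Ω

Z_qwt = √(Z_0·R_L) = √(100 × 338) = √33800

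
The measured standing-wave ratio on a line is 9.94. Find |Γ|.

|Γ| = (S − 1)/(S + 1) = (9.94 − 1)/(9.94 + 1) = 8.94/10.9

|Γ| ≈ 0.817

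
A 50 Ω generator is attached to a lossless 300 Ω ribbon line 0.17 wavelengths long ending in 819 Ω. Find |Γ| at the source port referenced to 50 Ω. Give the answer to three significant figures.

βl = 2π × 0.17 = 61.2°
tan(βl) = 1.82
Z_in = Z_0·(Z_L + jZ_0·tanβl)/(Z_0 + jZ_L·tanβl) = 138 − j137 Ω
Γ_s = (Z_in − Z_s)/(Z_in + Z_s) = (87.5 − j137)/(188 − j137), |Γ_s| = 0.7

|Γ| ≈ 0.7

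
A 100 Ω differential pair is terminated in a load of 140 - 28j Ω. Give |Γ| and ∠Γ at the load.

Γ ≈ 0.202 ∠ -28.3°

Γ = (Z_L − Z_0)/(Z_L + Z_0) = (40 − j28)/(240 − j28)
|Γ| = 48.8/242 = 0.202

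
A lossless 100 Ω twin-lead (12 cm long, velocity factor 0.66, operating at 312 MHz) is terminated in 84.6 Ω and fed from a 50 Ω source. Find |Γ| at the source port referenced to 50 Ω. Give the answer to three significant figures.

|Γ| ≈ 0.39

λ = v/f = 0.66·c / 312 MHz = 0.635 m
βl = 2π·l/λ = 2π × 0.189 = 68.1°
tan(βl) = 2.48
Z_in = Z_0·(Z_L + jZ_0·tanβl)/(Z_0 + jZ_L·tanβl) = 112 + j13 Ω
Γ_s = (Z_in − Z_s)/(Z_in + Z_s) = (62 + j13)/(162 + j13), |Γ_s| = 0.39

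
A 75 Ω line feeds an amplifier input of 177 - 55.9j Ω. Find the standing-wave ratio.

Γ = (Z_L − Z_0)/(Z_L + Z_0) = (102 − j55.9)/(252 − j55.9)
|Γ| = 116/258 = 0.451
VSWR = (1 + |Γ|)/(1 − |Γ|) = 1.45/0.549

VSWR ≈ 2.64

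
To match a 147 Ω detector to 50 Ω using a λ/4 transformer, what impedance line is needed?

Z_qwt = √(Z_0·R_L) = √(50 × 147) = √7350

Z_qwt ≈ 85.7 Ω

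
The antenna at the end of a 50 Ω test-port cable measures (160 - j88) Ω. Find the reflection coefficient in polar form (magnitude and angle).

Γ ≈ 0.619 ∠ -15.9°

Γ = (Z_L − Z_0)/(Z_L + Z_0) = (110 − j88)/(210 − j88)
|Γ| = 141/228 = 0.619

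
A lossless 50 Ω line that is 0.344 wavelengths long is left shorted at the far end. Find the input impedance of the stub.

Z_in ≈ −j74.6 Ω

βl = 2π × 0.344 = 124°
tan(βl) = -1.49
For a shorted stub, Z_in = jZ_0·tan(βl)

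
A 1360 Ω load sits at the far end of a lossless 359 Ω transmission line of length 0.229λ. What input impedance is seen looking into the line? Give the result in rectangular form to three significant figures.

βl = 2π × 0.229 = 82.4°
tan(βl) = tan(82.4°) = 7.53
Z_in = Z_0·(Z_L + jZ_0·tanβl)/(Z_0 + jZ_L·tanβl)
     = 359·(1360 + j2700)/(359 + j10200)

Z_in ≈ 96.3 − j44.3 Ω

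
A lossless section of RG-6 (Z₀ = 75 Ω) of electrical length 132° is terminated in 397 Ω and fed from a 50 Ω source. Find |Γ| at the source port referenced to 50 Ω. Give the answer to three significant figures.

|Γ| ≈ 0.694

tan(βl) = -1.11
Z_in = Z_0·(Z_L + jZ_0·tanβl)/(Z_0 + jZ_L·tanβl) = 24.9 + j63.3 Ω
Γ_s = (Z_in − Z_s)/(Z_in + Z_s) = (-25.1 + j63.3)/(74.9 + j63.3), |Γ_s| = 0.694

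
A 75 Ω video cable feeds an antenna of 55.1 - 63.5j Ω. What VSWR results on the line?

Γ = (Z_L − Z_0)/(Z_L + Z_0) = (-19.9 − j63.5)/(130.1 − j63.5)
|Γ| = 66.5/145 = 0.46
VSWR = (1 + |Γ|)/(1 − |Γ|) = 1.46/0.54

VSWR ≈ 2.7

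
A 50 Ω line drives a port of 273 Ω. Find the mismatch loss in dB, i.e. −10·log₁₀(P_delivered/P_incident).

mismatch loss ≈ 2.81 dB

Γ = (273 − 50)/(273 + 50) = 0.69
|Γ|² = 0.477, so P_del/P_inc = 1 − |Γ|² = 0.523
ML = −10·log₁₀(1 − |Γ|²)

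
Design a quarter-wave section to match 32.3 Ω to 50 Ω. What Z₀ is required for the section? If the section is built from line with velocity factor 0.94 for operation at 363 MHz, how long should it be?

Z_qwt ≈ 40.2 Ω; length ≈ 19.4 cm

Z_qwt = √(Z_0·R_L) = √(50 × 32.3) = √1615
λ = 0.94·c/f = 0.777 m, so l = λ/4 = 0.194 m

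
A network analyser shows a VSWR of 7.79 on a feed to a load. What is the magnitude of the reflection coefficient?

|Γ| ≈ 0.772

|Γ| = (S − 1)/(S + 1) = (7.79 − 1)/(7.79 + 1) = 6.79/8.79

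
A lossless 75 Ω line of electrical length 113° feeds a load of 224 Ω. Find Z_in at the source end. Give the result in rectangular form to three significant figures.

tan(βl) = tan(113°) = -2.36
Z_in = Z_0·(Z_L + jZ_0·tanβl)/(Z_0 + jZ_L·tanβl)
     = 75·(224 − j177)/(75 − j528)

Z_in ≈ 29 + j27.7 Ω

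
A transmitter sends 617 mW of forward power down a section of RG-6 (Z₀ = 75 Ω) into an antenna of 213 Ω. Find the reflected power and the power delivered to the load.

Γ = (213 − 75)/(213 + 75) = 0.479
|Γ|² = 0.23
P_refl = |Γ|²·P_inc = 142 mW, P_del = (1 − |Γ|²)·P_inc = 475 mW

P_reflected ≈ 142 mW; P_delivered ≈ 475 mW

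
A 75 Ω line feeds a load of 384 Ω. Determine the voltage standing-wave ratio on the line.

VSWR ≈ 5.12

Γ = (384 − 75)/(384 + 75) = 0.673
VSWR = (1 + 0.673)/(1 − 0.673)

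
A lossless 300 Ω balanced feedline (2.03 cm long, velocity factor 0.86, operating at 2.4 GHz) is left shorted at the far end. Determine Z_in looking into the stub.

Z_in ≈ +j742 Ω

λ = v/f = 0.86·c / 2.4 GHz = 0.107 m
βl = 2π·l/λ = 2π × 0.189 = 68°
tan(βl) = 2.47
For a shorted stub, Z_in = jZ_0·tan(βl)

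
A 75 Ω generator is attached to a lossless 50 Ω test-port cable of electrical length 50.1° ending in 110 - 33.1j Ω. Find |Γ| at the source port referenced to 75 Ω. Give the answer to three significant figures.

tan(βl) = 1.2
Z_in = Z_0·(Z_L + jZ_0·tanβl)/(Z_0 + jZ_L·tanβl) = 26.4 − j23.8 Ω
Γ_s = (Z_in − Z_s)/(Z_in + Z_s) = (-48.6 − j23.8)/(101 − j23.8), |Γ_s| = 0.52

|Γ| ≈ 0.52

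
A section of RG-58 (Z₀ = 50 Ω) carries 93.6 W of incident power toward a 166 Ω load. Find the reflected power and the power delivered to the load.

P_reflected ≈ 27 W; P_delivered ≈ 66.6 W

Γ = (166 − 50)/(166 + 50) = 0.537
|Γ|² = 0.288
P_refl = |Γ|²·P_inc = 27 W, P_del = (1 − |Γ|²)·P_inc = 66.6 W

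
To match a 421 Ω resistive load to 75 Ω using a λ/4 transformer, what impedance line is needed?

Z_qwt = √(Z_0·R_L) = √(75 × 421) = √31580

Z_qwt ≈ 178 Ω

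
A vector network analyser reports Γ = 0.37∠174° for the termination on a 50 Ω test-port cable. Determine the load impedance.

Z_L = Z_0·(1 + Γ)/(1 − Γ) = 50·(0.632 + j0.0387)/(1.37 − j0.0387)

Z_L ≈ 23 + j2.07 Ω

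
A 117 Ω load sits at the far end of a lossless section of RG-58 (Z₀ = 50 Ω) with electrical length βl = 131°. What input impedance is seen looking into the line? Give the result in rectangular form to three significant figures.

tan(βl) = tan(131°) = -1.15
Z_in = Z_0·(Z_L + jZ_0·tanβl)/(Z_0 + jZ_L·tanβl)
     = 50·(117 − j57.5)/(50 − j135)

Z_in ≈ 33 + j31.2 Ω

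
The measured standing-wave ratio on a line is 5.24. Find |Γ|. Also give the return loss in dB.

|Γ| = (S − 1)/(S + 1) = (5.24 − 1)/(5.24 + 1) = 4.24/6.24
RL = −20·log₁₀|Γ| = −20·log₁₀(0.679)

|Γ| ≈ 0.679; return loss ≈ 3.36 dB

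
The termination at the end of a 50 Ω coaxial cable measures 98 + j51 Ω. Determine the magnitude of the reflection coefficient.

|Γ| ≈ 0.447

Γ = (Z_L − Z_0)/(Z_L + Z_0) = (48 + j51)/(148 + j51)
|Γ| = 70/157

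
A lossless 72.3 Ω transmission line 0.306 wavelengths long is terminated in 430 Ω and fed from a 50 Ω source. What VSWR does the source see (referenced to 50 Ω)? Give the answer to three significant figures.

VSWR ≈ 4.66

βl = 2π × 0.306 = 110°
tan(βl) = -2.72
Z_in = Z_0·(Z_L + jZ_0·tanβl)/(Z_0 + jZ_L·tanβl) = 13.7 + j25.7 Ω
Γ_s = (Z_in − Z_s)/(Z_in + Z_s) = (-36.3 + j25.7)/(63.7 + j25.7), |Γ_s| = 0.647
VSWR = (1 + |Γ_s|)/(1 − |Γ_s|)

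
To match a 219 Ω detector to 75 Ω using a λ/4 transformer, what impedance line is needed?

Z_qwt ≈ 128 Ω

Z_qwt = √(Z_0·R_L) = √(75 × 219) = √16420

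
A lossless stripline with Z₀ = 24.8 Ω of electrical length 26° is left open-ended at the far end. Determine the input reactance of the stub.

tan(βl) = 0.488
For an open-ended stub, Z_in = −jZ_0·cot(βl) = −jZ_0/tan(βl)

X_in ≈ -50.8 Ω (capacitive)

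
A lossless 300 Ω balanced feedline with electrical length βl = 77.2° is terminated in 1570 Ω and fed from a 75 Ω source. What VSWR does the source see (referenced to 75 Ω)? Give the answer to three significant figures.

VSWR ≈ 2.62

tan(βl) = 4.4
Z_in = Z_0·(Z_L + jZ_0·tanβl)/(Z_0 + jZ_L·tanβl) = 60.2 − j65.5 Ω
Γ_s = (Z_in − Z_s)/(Z_in + Z_s) = (-14.8 − j65.5)/(135 − j65.5), |Γ_s| = 0.447
VSWR = (1 + |Γ_s|)/(1 − |Γ_s|)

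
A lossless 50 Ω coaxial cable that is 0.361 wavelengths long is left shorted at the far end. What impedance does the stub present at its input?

βl = 2π × 0.361 = 130°
tan(βl) = -1.19
For a shorted stub, Z_in = jZ_0·tan(βl)

Z_in ≈ −j59.7 Ω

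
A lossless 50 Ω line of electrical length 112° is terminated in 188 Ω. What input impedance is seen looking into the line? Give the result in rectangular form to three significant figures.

tan(βl) = tan(112°) = -2.48
Z_in = Z_0·(Z_L + jZ_0·tanβl)/(Z_0 + jZ_L·tanβl)
     = 50·(188 − j124)/(50 − j465)

Z_in ≈ 15.3 + j18.6 Ω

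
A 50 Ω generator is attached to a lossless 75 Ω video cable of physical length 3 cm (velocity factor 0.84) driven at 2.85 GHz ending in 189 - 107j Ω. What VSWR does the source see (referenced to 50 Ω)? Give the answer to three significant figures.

λ = v/f = 0.84·c / 2.85 GHz = 0.0884 m
βl = 2π·l/λ = 2π × 0.339 = 122°
tan(βl) = -1.59
Z_in = Z_0·(Z_L + jZ_0·tanβl)/(Z_0 + jZ_L·tanβl) = 37.7 + j59.1 Ω
Γ_s = (Z_in − Z_s)/(Z_in + Z_s) = (-12.3 + j59.1)/(87.7 + j59.1), |Γ_s| = 0.571
VSWR = (1 + |Γ_s|)/(1 − |Γ_s|)

VSWR ≈ 3.66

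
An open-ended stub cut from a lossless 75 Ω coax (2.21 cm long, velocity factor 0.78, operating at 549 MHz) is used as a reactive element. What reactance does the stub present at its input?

λ = v/f = 0.78·c / 549 MHz = 0.426 m
βl = 2π·l/λ = 2π × 0.0519 = 18.7°
tan(βl) = 0.338
For an open-ended stub, Z_in = −jZ_0·cot(βl) = −jZ_0/tan(βl)

X_in ≈ -222 Ω (capacitive)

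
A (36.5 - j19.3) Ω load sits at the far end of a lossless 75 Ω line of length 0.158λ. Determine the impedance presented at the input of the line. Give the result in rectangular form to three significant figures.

βl = 2π × 0.158 = 56.9°
tan(βl) = tan(56.9°) = 1.53
Z_in = Z_0·(Z_L + jZ_0·tanβl)/(Z_0 + jZ_L·tanβl)
     = 75·(36.5 + j95.7)/(105 + j55.9)

Z_in ≈ 48.9 + j42.5 Ω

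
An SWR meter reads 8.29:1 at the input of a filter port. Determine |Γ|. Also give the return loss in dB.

|Γ| = (S − 1)/(S + 1) = (8.29 − 1)/(8.29 + 1) = 7.29/9.29
RL = −20·log₁₀|Γ| = −20·log₁₀(0.785)

|Γ| ≈ 0.785; return loss ≈ 2.11 dB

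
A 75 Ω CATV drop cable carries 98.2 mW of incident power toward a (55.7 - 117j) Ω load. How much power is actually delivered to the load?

P_delivered ≈ 53.3 mW

|Γ| = |(-19.3 − j117)/(130.7 − j117)| = 0.676
|Γ|² = 0.457
P_refl = |Γ|²·P_inc = 44.9 mW, P_del = (1 − |Γ|²)·P_inc = 53.3 mW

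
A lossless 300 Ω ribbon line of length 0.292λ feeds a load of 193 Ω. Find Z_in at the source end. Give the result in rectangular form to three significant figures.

βl = 2π × 0.292 = 105°
tan(βl) = tan(105°) = -3.7
Z_in = Z_0·(Z_L + jZ_0·tanβl)/(Z_0 + jZ_L·tanβl)
     = 300·(193 − j1110)/(300 − j714)

Z_in ≈ 425 − j97.6 Ω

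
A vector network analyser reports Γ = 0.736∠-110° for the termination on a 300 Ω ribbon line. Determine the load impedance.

Z_L = Z_0·(1 + Γ)/(1 − Γ) = 300·(0.748 − j0.692)/(1.25 + j0.692)

Z_L ≈ 67.2 − j203 Ω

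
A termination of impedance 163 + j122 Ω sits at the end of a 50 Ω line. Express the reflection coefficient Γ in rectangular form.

Γ ≈ 0.646 + j0.202

Γ = (Z_L − Z_0)/(Z_L + Z_0) = (113 + j122)/(213 + j122)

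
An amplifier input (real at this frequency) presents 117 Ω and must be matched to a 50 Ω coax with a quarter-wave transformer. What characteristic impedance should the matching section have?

Z_qwt = √(Z_0·R_L) = √(50 × 117) = √5850

Z_qwt ≈ 76.5 Ω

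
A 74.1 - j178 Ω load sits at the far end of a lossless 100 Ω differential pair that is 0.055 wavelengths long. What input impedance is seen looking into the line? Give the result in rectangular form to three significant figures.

Z_in ≈ 30.3 − j91.5 Ω

βl = 2π × 0.055 = 19.8°
tan(βl) = tan(19.8°) = 0.36
Z_in = Z_0·(Z_L + jZ_0·tanβl)/(Z_0 + jZ_L·tanβl)
     = 100·(74.1 − j142)/(164 + j26.7)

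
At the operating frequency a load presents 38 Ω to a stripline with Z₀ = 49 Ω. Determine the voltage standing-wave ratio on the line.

Γ = (38 − 49)/(38 + 49) = -0.126
VSWR = (1 + 0.126)/(1 − 0.126)

VSWR ≈ 1.29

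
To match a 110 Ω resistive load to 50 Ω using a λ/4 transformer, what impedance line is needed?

Z_qwt ≈ 74.2 Ω

Z_qwt = √(Z_0·R_L) = √(50 × 110) = √5500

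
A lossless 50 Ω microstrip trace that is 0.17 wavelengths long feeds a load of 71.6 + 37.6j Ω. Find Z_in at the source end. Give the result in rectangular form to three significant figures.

βl = 2π × 0.17 = 61.2°
tan(βl) = tan(61.2°) = 1.82
Z_in = Z_0·(Z_L + jZ_0·tanβl)/(Z_0 + jZ_L·tanβl)
     = 50·(71.6 + j129)/(-18.4 + j130)

Z_in ≈ 44.6 − j33.8 Ω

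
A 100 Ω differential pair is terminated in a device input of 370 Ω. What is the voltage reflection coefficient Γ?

Γ = 0.574

Γ = (Z_L − Z_0)/(Z_L + Z_0) = (370 − 100)/(370 + 100) = 270/470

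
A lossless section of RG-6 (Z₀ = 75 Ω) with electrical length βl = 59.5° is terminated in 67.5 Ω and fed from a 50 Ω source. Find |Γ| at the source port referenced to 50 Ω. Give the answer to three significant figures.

|Γ| ≈ 0.229

tan(βl) = 1.7
Z_in = Z_0·(Z_L + jZ_0·tanβl)/(Z_0 + jZ_L·tanβl) = 78.6 + j7.26 Ω
Γ_s = (Z_in − Z_s)/(Z_in + Z_s) = (28.6 + j7.26)/(129 + j7.26), |Γ_s| = 0.229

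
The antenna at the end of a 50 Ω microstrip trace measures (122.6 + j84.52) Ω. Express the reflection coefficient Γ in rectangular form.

Γ = (Z_L − Z_0)/(Z_L + Z_0) = (72.6 + j84.52)/(172.6 + j84.52)

Γ ≈ 0.533 + j0.229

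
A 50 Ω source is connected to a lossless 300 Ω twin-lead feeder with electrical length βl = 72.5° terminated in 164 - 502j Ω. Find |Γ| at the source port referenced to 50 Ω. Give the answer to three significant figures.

tan(βl) = 3.17
Z_in = Z_0·(Z_L + jZ_0·tanβl)/(Z_0 + jZ_L·tanβl) = 42.4 + j59.6 Ω
Γ_s = (Z_in − Z_s)/(Z_in + Z_s) = (-7.61 + j59.6)/(92.4 + j59.6), |Γ_s| = 0.547

|Γ| ≈ 0.547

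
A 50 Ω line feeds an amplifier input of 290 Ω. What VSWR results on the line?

VSWR ≈ 5.8

For a purely resistive load, VSWR = R_L/Z_0 or Z_0/R_L (whichever > 1) = 290/50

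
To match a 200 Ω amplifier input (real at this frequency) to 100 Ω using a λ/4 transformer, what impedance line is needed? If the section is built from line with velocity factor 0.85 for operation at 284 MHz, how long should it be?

Z_qwt = √(Z_0·R_L) = √(100 × 200) = √20000
λ = 0.85·c/f = 0.898 m, so l = λ/4 = 0.224 m

Z_qwt ≈ 141 Ω; length ≈ 22.4 cm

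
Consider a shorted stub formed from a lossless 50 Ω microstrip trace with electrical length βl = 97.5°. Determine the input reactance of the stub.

X_in ≈ -380 Ω (capacitive)

tan(βl) = -7.6
For a shorted stub, Z_in = jZ_0·tan(βl)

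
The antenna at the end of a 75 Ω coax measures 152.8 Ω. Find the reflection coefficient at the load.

Γ = 0.342

Γ = (Z_L − Z_0)/(Z_L + Z_0) = (152.8 − 75)/(152.8 + 75) = 77.8/227.8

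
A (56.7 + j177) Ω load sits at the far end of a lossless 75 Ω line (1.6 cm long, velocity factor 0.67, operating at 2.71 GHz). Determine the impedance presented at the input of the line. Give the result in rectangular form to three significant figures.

Z_in ≈ 11.5 − j49 Ω

λ = v/f = 0.67·c / 2.71 GHz = 0.0742 m
βl = 2π·l/λ = 2π × 0.216 = 77.7°
tan(βl) = tan(77.7°) = 4.57
Z_in = Z_0·(Z_L + jZ_0·tanβl)/(Z_0 + jZ_L·tanβl)
     = 75·(56.7 + j520)/(-734 + j259)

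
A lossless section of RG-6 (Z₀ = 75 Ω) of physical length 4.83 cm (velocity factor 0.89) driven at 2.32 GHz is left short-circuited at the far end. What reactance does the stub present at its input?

X_in ≈ -41.4 Ω (capacitive)

λ = v/f = 0.89·c / 2.32 GHz = 0.115 m
βl = 2π·l/λ = 2π × 0.42 = 151°
tan(βl) = -0.552
For a short-circuited stub, Z_in = jZ_0·tan(βl)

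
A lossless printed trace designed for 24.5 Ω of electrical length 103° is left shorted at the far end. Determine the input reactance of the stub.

tan(βl) = -4.33
For a shorted stub, Z_in = jZ_0·tan(βl)

X_in ≈ -106 Ω (capacitive)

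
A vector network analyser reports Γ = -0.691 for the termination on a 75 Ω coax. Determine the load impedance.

Z_L = Z_0·(1 + Γ)/(1 − Γ) = 75·(0.309)/(1.69)

Z_L ≈ 13.7 Ω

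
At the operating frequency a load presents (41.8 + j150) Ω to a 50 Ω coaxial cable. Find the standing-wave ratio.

Γ = (Z_L − Z_0)/(Z_L + Z_0) = (-8.2 + j150)/(91.8 + j150)
|Γ| = 150/176 = 0.854
VSWR = (1 + |Γ|)/(1 − |Γ|) = 1.85/0.146

VSWR ≈ 12.7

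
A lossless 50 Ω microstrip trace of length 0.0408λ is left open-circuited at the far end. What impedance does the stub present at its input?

βl = 2π × 0.0408 = 14.7°
tan(βl) = 0.262
For an open-circuited stub, Z_in = −jZ_0·cot(βl) = −jZ_0/tan(βl)

Z_in ≈ −j191 Ω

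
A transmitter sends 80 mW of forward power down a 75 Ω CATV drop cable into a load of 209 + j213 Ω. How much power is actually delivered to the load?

|Γ| = |(134 + j213)/(284 + j213)| = 0.709
|Γ|² = 0.502
P_refl = |Γ|²·P_inc = 40.2 mW, P_del = (1 − |Γ|²)·P_inc = 39.8 mW

P_delivered ≈ 39.8 mW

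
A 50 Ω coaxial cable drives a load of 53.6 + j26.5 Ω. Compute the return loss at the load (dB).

RL ≈ 12 dB

Γ = (3.6 + j26.5)/(103.6 + j26.5), |Γ| = 0.25
RL = −20·log₁₀|Γ| = −20·log₁₀(0.25)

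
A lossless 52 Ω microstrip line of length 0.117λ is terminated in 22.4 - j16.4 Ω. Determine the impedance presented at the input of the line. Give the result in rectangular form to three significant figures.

Z_in ≈ 22.6 + j17 Ω

βl = 2π × 0.117 = 42.1°
tan(βl) = tan(42.1°) = 0.904
Z_in = Z_0·(Z_L + jZ_0·tanβl)/(Z_0 + jZ_L·tanβl)
     = 52·(22.4 + j30.6)/(66.8 + j20.3)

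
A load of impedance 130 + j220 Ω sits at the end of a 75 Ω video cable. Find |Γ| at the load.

|Γ| ≈ 0.754

Γ = (Z_L − Z_0)/(Z_L + Z_0) = (55 + j220)/(205 + j220)
|Γ| = 227/301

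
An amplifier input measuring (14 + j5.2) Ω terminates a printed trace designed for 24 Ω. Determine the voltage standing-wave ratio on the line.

VSWR ≈ 1.83

Γ = (Z_L − Z_0)/(Z_L + Z_0) = (-10 + j5.2)/(38 + j5.2)
|Γ| = 11.3/38.4 = 0.294
VSWR = (1 + |Γ|)/(1 − |Γ|) = 1.29/0.706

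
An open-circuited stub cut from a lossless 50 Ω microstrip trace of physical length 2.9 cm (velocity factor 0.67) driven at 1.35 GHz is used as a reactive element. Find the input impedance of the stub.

Z_in ≈ −j18.1 Ω

λ = v/f = 0.67·c / 1.35 GHz = 0.149 m
βl = 2π·l/λ = 2π × 0.195 = 70.1°
tan(βl) = 2.77
For an open-circuited stub, Z_in = −jZ_0·cot(βl) = −jZ_0/tan(βl)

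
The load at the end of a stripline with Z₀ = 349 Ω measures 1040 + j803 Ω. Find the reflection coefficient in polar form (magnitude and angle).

Γ ≈ 0.66 ∠ 19.3°

Γ = (Z_L − Z_0)/(Z_L + Z_0) = (691 + j803)/(1389 + j803)
|Γ| = 1060/1600 = 0.66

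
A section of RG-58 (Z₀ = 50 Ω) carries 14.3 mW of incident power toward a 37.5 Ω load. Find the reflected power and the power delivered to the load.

P_reflected ≈ 0.292 mW; P_delivered ≈ 14 mW

Γ = (37.5 − 50)/(37.5 + 50) = -0.143
|Γ|² = 0.0204
P_refl = |Γ|²·P_inc = 0.292 mW, P_del = (1 − |Γ|²)·P_inc = 14 mW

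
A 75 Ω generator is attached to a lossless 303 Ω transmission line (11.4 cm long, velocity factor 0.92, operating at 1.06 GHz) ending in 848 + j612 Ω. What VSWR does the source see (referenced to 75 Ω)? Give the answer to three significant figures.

λ = v/f = 0.92·c / 1.06 GHz = 0.26 m
βl = 2π·l/λ = 2π × 0.438 = 158°
tan(βl) = -0.412
Z_in = Z_0·(Z_L + jZ_0·tanβl)/(Z_0 + jZ_L·tanβl) = 212 + j399 Ω
Γ_s = (Z_in − Z_s)/(Z_in + Z_s) = (137 + j399)/(287 + j399), |Γ_s| = 0.859
VSWR = (1 + |Γ_s|)/(1 − |Γ_s|)

VSWR ≈ 13.1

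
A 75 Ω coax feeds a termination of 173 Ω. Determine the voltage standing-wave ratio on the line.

For a purely resistive load, VSWR = R_L/Z_0 or Z_0/R_L (whichever > 1) = 173/75

VSWR ≈ 2.31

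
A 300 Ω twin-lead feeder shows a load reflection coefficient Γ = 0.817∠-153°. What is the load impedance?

Z_L ≈ 31.9 − j71.3 Ω

Z_L = Z_0·(1 + Γ)/(1 − Γ) = 300·(0.272 − j0.371)/(1.73 + j0.371)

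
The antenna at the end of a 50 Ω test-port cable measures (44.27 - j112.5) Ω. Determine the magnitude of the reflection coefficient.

|Γ| ≈ 0.767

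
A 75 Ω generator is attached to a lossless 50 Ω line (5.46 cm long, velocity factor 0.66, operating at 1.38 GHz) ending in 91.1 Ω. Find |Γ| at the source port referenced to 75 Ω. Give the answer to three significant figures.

|Γ| ≈ 0.342

λ = v/f = 0.66·c / 1.38 GHz = 0.143 m
βl = 2π·l/λ = 2π × 0.381 = 137°
tan(βl) = -0.933
Z_in = Z_0·(Z_L + jZ_0·tanβl)/(Z_0 + jZ_L·tanβl) = 43.8 + j27.8 Ω
Γ_s = (Z_in − Z_s)/(Z_in + Z_s) = (-31.2 + j27.8)/(119 + j27.8), |Γ_s| = 0.342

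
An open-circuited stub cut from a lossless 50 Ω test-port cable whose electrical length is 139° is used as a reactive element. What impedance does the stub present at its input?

Z_in ≈ +j57.5 Ω

tan(βl) = -0.869
For an open-circuited stub, Z_in = −jZ_0·cot(βl) = −jZ_0/tan(βl)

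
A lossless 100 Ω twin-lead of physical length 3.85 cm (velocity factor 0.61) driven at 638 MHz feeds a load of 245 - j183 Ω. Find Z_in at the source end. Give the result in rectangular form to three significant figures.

λ = v/f = 0.61·c / 638 MHz = 0.287 m
βl = 2π·l/λ = 2π × 0.134 = 48.3°
tan(βl) = tan(48.3°) = 1.12
Z_in = Z_0·(Z_L + jZ_0·tanβl)/(Z_0 + jZ_L·tanβl)
     = 100·(245 − j70.7)/(306 + j275)

Z_in ≈ 32.8 − j52.6 Ω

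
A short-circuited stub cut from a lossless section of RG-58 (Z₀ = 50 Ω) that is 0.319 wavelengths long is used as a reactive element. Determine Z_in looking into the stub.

βl = 2π × 0.319 = 115°
tan(βl) = -2.16
For a short-circuited stub, Z_in = jZ_0·tan(βl)

Z_in ≈ −j108 Ω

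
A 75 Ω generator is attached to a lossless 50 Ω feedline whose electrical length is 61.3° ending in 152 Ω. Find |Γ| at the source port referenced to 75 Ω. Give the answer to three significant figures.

|Γ| ≈ 0.601

tan(βl) = 1.83
Z_in = Z_0·(Z_L + jZ_0·tanβl)/(Z_0 + jZ_L·tanβl) = 20.7 − j23.6 Ω
Γ_s = (Z_in − Z_s)/(Z_in + Z_s) = (-54.3 − j23.6)/(95.7 − j23.6), |Γ_s| = 0.601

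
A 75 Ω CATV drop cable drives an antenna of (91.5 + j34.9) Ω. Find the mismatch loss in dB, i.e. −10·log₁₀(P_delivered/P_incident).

Γ = (16.5 + j34.9)/(166.5 + j34.9), |Γ| = 0.227
|Γ|² = 0.0515, so P_del/P_inc = 1 − |Γ|² = 0.949
ML = −10·log₁₀(1 − |Γ|²)

mismatch loss ≈ 0.23 dB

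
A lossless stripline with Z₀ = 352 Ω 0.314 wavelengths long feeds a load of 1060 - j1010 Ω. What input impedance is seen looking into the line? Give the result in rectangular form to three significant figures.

βl = 2π × 0.314 = 113°
tan(βl) = tan(113°) = -2.35
Z_in = Z_0·(Z_L + jZ_0·tanβl)/(Z_0 + jZ_L·tanβl)
     = 352·(1060 − j1840)/(-2020 − j2490)

Z_in ≈ 83.2 + j217 Ω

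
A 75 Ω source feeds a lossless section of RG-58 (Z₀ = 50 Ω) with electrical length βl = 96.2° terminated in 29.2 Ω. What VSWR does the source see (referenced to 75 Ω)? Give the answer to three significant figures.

tan(βl) = -9.21
Z_in = Z_0·(Z_L + jZ_0·tanβl)/(Z_0 + jZ_L·tanβl) = 83.7 − j10.1 Ω
Γ_s = (Z_in − Z_s)/(Z_in + Z_s) = (8.73 − j10.1)/(159 − j10.1), |Γ_s| = 0.0841
VSWR = (1 + |Γ_s|)/(1 − |Γ_s|)

VSWR ≈ 1.18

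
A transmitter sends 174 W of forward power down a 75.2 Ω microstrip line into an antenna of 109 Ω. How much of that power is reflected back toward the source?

Γ = (109 − 75.2)/(109 + 75.2) = 0.183
|Γ|² = 0.0337
P_refl = |Γ|²·P_inc = 5.86 W, P_del = (1 − |Γ|²)·P_inc = 168 W

P_reflected ≈ 5.86 W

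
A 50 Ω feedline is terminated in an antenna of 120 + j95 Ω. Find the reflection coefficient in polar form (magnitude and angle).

Γ ≈ 0.606 ∠ 24.4°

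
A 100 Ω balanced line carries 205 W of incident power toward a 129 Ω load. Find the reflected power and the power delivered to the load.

P_reflected ≈ 3.29 W; P_delivered ≈ 202 W

Γ = (129 − 100)/(129 + 100) = 0.127
|Γ|² = 0.016
P_refl = |Γ|²·P_inc = 3.29 W, P_del = (1 − |Γ|²)·P_inc = 202 W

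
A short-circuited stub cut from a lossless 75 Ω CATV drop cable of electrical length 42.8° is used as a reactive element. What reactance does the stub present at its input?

tan(βl) = 0.926
For a short-circuited stub, Z_in = jZ_0·tan(βl)

X_in ≈ 69.5 Ω (inductive)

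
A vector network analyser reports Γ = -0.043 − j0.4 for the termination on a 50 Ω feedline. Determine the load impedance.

Z_L ≈ 33.6 − j32.1 Ω

Z_L = Z_0·(1 + Γ)/(1 − Γ) = 50·(0.957 − j0.4)/(1.04 + j0.4)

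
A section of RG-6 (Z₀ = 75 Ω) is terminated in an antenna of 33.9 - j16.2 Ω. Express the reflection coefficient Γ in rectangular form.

Γ ≈ -0.348 − j0.2

Γ = (Z_L − Z_0)/(Z_L + Z_0) = (-41.1 − j16.2)/(108.9 − j16.2)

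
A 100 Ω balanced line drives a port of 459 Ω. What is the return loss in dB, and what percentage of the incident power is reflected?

RL ≈ 3.85 dB; 41.2% of incident power reflected

Γ = (459 − 100)/(459 + 100) = 0.642
RL = −20·log₁₀(0.642) = 3.85 dB
P_refl/P_inc = |Γ|² = 0.412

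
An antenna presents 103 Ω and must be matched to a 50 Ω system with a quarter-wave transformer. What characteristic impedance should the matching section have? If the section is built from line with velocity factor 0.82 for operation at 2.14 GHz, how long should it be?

Z_qwt ≈ 71.8 Ω; length ≈ 2.87 cm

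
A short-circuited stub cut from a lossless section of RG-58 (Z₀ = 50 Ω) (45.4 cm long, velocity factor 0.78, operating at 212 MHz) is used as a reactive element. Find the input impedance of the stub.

λ = v/f = 0.78·c / 212 MHz = 1.1 m
βl = 2π·l/λ = 2π × 0.411 = 148°
tan(βl) = -0.623
For a short-circuited stub, Z_in = jZ_0·tan(βl)

Z_in ≈ −j31.2 Ω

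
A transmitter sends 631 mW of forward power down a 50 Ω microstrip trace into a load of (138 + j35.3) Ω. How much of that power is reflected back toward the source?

|Γ| = |(88 + j35.3)/(188 + j35.3)| = 0.496
|Γ|² = 0.246
P_refl = |Γ|²·P_inc = 155 mW, P_del = (1 − |Γ|²)·P_inc = 476 mW

P_reflected ≈ 155 mW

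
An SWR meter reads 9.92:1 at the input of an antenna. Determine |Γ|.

|Γ| ≈ 0.817

|Γ| = (S − 1)/(S + 1) = (9.92 − 1)/(9.92 + 1) = 8.92/10.9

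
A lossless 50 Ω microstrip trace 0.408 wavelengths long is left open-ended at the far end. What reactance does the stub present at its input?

βl = 2π × 0.408 = 147°
tan(βl) = -0.652
For an open-ended stub, Z_in = −jZ_0·cot(βl) = −jZ_0/tan(βl)

X_in ≈ 76.6 Ω (inductive)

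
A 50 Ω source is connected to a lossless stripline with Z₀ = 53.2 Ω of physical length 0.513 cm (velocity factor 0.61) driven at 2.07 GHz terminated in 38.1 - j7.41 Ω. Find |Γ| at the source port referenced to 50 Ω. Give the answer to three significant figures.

λ = v/f = 0.61·c / 2.07 GHz = 0.0884 m
βl = 2π·l/λ = 2π × 0.058 = 20.9°
tan(βl) = 0.382
Z_in = Z_0·(Z_L + jZ_0·tanβl)/(Z_0 + jZ_L·tanβl) = 36.9 + j2.67 Ω
Γ_s = (Z_in − Z_s)/(Z_in + Z_s) = (-13.1 + j2.67)/(86.9 + j2.67), |Γ_s| = 0.154

|Γ| ≈ 0.154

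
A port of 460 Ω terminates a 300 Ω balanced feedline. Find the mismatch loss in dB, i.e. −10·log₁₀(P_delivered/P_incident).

Γ = (460 − 300)/(460 + 300) = 0.211
|Γ|² = 0.0443, so P_del/P_inc = 1 − |Γ|² = 0.956
ML = −10·log₁₀(1 − |Γ|²)

mismatch loss ≈ 0.197 dB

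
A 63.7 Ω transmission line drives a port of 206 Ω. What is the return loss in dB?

Γ = (206 − 63.7)/(206 + 63.7) = 0.528
RL = −20·log₁₀|Γ| = −20·log₁₀(0.528)

RL ≈ 5.55 dB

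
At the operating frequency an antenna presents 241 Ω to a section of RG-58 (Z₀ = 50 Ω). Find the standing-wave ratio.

Γ = (241 − 50)/(241 + 50) = 0.656
VSWR = (1 + 0.656)/(1 − 0.656)

VSWR ≈ 4.82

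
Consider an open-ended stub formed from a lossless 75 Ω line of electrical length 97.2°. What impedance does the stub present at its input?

tan(βl) = -7.92
For an open-ended stub, Z_in = −jZ_0·cot(βl) = −jZ_0/tan(βl)

Z_in ≈ +j9.47 Ω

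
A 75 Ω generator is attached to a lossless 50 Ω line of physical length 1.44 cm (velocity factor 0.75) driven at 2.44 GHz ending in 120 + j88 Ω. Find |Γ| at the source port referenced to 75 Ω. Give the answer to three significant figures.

|Γ| ≈ 0.613

λ = v/f = 0.75·c / 2.44 GHz = 0.0922 m
βl = 2π·l/λ = 2π × 0.156 = 56.2°
tan(βl) = 1.49
Z_in = Z_0·(Z_L + jZ_0·tanβl)/(Z_0 + jZ_L·tanβl) = 25 − j44.8 Ω
Γ_s = (Z_in − Z_s)/(Z_in + Z_s) = (-50 − j44.8)/(100 − j44.8), |Γ_s| = 0.613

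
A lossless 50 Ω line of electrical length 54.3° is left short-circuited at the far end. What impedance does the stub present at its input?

Z_in ≈ +j69.6 Ω

tan(βl) = 1.39
For a short-circuited stub, Z_in = jZ_0·tan(βl)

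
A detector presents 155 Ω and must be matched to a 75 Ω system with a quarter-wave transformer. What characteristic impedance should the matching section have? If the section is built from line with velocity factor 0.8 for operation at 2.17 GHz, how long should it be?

Z_qwt ≈ 108 Ω; length ≈ 2.76 cm

Z_qwt = √(Z_0·R_L) = √(75 × 155) = √11620
λ = 0.8·c/f = 0.111 m, so l = λ/4 = 0.0276 m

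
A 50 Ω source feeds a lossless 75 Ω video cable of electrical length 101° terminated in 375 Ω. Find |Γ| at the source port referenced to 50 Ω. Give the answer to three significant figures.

tan(βl) = -5.14
Z_in = Z_0·(Z_L + jZ_0·tanβl)/(Z_0 + jZ_L·tanβl) = 15.5 + j14 Ω
Γ_s = (Z_in − Z_s)/(Z_in + Z_s) = (-34.5 + j14)/(65.5 + j14), |Γ_s| = 0.555

|Γ| ≈ 0.555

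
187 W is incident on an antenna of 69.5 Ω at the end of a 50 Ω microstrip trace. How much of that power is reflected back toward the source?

Γ = (69.5 − 50)/(69.5 + 50) = 0.163
|Γ|² = 0.0266
P_refl = |Γ|²·P_inc = 4.98 W, P_del = (1 − |Γ|²)·P_inc = 182 W

P_reflected ≈ 4.98 W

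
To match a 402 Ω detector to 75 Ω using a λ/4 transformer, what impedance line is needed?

Z_qwt ≈ 174 Ω

Z_qwt = √(Z_0·R_L) = √(75 × 402) = √30150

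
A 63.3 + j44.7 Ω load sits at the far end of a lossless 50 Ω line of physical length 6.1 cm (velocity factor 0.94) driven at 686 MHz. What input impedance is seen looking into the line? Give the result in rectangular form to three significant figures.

λ = v/f = 0.94·c / 686 MHz = 0.411 m
βl = 2π·l/λ = 2π × 0.148 = 53.4°
tan(βl) = tan(53.4°) = 1.35
Z_in = Z_0·(Z_L + jZ_0·tanβl)/(Z_0 + jZ_L·tanβl)
     = 50·(63.3 + j112)/(-10.2 + j85.3)

Z_in ≈ 60.4 − j44.3 Ω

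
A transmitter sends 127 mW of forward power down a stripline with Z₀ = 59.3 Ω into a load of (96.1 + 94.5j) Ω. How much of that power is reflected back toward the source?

P_reflected ≈ 39.5 mW

|Γ| = |(36.8 + j94.5)/(155.4 + j94.5)| = 0.558
|Γ|² = 0.311
P_refl = |Γ|²·P_inc = 39.5 mW, P_del = (1 − |Γ|²)·P_inc = 87.5 mW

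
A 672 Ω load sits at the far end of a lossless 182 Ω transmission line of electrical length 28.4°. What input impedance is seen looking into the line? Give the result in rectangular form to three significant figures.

tan(βl) = tan(28.4°) = 0.541
Z_in = Z_0·(Z_L + jZ_0·tanβl)/(Z_0 + jZ_L·tanβl)
     = 182·(672 + j98.4)/(182 + j363)

Z_in ≈ 174 − j249 Ω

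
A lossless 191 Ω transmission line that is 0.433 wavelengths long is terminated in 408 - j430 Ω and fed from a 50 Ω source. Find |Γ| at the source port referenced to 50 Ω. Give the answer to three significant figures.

|Γ| ≈ 0.893

βl = 2π × 0.433 = 156°
tan(βl) = -0.448
Z_in = Z_0·(Z_L + jZ_0·tanβl)/(Z_0 + jZ_L·tanβl) = 535 + j431 Ω
Γ_s = (Z_in − Z_s)/(Z_in + Z_s) = (485 + j431)/(585 + j431), |Γ_s| = 0.893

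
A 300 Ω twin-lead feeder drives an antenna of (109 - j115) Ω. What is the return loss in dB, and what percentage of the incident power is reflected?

Γ = (-191 − j115)/(409 − j115), |Γ| = 0.525
RL = −20·log₁₀(0.525) = 5.6 dB
P_refl/P_inc = |Γ|² = 0.275

RL ≈ 5.6 dB; 27.5% of incident power reflected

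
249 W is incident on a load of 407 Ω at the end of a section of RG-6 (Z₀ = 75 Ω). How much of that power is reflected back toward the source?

Γ = (407 − 75)/(407 + 75) = 0.689
|Γ|² = 0.474
P_refl = |Γ|²·P_inc = 118 W, P_del = (1 − |Γ|²)·P_inc = 131 W

P_reflected ≈ 118 W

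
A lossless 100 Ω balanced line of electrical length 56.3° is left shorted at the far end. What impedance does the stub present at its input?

tan(βl) = 1.5
For a shorted stub, Z_in = jZ_0·tan(βl)

Z_in ≈ +j150 Ω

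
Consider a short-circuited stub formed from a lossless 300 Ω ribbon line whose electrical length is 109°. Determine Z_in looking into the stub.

Z_in ≈ −j871 Ω

tan(βl) = -2.9
For a short-circuited stub, Z_in = jZ_0·tan(βl)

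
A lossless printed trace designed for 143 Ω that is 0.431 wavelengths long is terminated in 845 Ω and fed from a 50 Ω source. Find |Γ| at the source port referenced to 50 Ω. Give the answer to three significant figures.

βl = 2π × 0.431 = 155°
tan(βl) = -0.463
Z_in = Z_0·(Z_L + jZ_0·tanβl)/(Z_0 + jZ_L·tanβl) = 121 + j265 Ω
Γ_s = (Z_in − Z_s)/(Z_in + Z_s) = (71 + j265)/(171 + j265), |Γ_s| = 0.87

|Γ| ≈ 0.87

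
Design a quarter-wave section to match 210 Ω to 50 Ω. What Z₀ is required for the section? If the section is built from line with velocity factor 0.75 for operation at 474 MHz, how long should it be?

Z_qwt = √(Z_0·R_L) = √(50 × 210) = √10500
λ = 0.75·c/f = 0.475 m, so l = λ/4 = 0.119 m

Z_qwt ≈ 102 Ω; length ≈ 11.9 cm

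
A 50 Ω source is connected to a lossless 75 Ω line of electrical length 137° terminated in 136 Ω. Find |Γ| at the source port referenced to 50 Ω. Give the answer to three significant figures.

|Γ| ≈ 0.361

tan(βl) = -0.933
Z_in = Z_0·(Z_L + jZ_0·tanβl)/(Z_0 + jZ_L·tanβl) = 65.9 + j41.5 Ω
Γ_s = (Z_in − Z_s)/(Z_in + Z_s) = (15.9 + j41.5)/(116 + j41.5), |Γ_s| = 0.361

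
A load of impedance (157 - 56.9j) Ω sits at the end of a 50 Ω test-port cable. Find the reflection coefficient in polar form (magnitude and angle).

Γ ≈ 0.565 ∠ -12.6°

Γ = (Z_L − Z_0)/(Z_L + Z_0) = (107 − j56.9)/(207 − j56.9)
|Γ| = 121/215 = 0.565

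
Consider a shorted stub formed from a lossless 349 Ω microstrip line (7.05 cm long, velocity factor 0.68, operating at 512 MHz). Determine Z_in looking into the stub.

λ = v/f = 0.68·c / 512 MHz = 0.398 m
βl = 2π·l/λ = 2π × 0.177 = 63.7°
tan(βl) = 2.02
For a shorted stub, Z_in = jZ_0·tan(βl)

Z_in ≈ +j706 Ω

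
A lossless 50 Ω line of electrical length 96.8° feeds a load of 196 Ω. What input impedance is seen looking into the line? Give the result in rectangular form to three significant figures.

tan(βl) = tan(96.8°) = -8.39
Z_in = Z_0·(Z_L + jZ_0·tanβl)/(Z_0 + jZ_L·tanβl)
     = 50·(196 − j419)/(50 − j1640)

Z_in ≈ 12.9 + j5.57 Ω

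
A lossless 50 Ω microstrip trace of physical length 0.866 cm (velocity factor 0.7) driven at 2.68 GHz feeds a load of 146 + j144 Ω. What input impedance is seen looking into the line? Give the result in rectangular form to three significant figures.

λ = v/f = 0.7·c / 2.68 GHz = 0.0784 m
βl = 2π·l/λ = 2π × 0.111 = 39.8°
tan(βl) = tan(39.8°) = 0.833
Z_in = Z_0·(Z_L + jZ_0·tanβl)/(Z_0 + jZ_L·tanβl)
     = 50·(146 + j186)/(-69.9 + j122)

Z_in ≈ 31.4 − j78.1 Ω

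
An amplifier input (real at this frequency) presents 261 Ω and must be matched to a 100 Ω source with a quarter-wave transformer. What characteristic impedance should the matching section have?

Z_qwt ≈ 162 Ω

Z_qwt = √(Z_0·R_L) = √(100 × 261) = √26100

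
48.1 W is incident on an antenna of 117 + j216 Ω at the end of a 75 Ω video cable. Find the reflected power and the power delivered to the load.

P_reflected ≈ 27.9 W; P_delivered ≈ 20.2 W

|Γ| = |(42 + j216)/(192 + j216)| = 0.761
|Γ|² = 0.58
P_refl = |Γ|²·P_inc = 27.9 W, P_del = (1 − |Γ|²)·P_inc = 20.2 W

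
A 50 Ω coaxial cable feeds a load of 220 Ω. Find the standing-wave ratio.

For a purely resistive load, VSWR = R_L/Z_0 or Z_0/R_L (whichever > 1) = 220/50

VSWR ≈ 4.4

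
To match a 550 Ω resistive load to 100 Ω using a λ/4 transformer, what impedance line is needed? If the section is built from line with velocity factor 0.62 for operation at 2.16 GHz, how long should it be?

Z_qwt = √(Z_0·R_L) = √(100 × 550) = √55000
λ = 0.62·c/f = 0.0861 m, so l = λ/4 = 0.0215 m

Z_qwt ≈ 235 Ω; length ≈ 2.15 cm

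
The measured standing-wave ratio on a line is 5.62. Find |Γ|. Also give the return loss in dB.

|Γ| ≈ 0.698; return loss ≈ 3.12 dB

|Γ| = (S − 1)/(S + 1) = (5.62 − 1)/(5.62 + 1) = 4.62/6.62
RL = −20·log₁₀|Γ| = −20·log₁₀(0.698)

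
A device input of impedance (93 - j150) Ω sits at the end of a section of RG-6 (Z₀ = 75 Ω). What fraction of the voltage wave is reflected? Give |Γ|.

Γ = (Z_L − Z_0)/(Z_L + Z_0) = (18 − j150)/(168 − j150)
|Γ| = 151/225

|Γ| ≈ 0.671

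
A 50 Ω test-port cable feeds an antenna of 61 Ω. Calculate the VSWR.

VSWR ≈ 1.22

Γ = (61 − 50)/(61 + 50) = 0.0991
VSWR = (1 + 0.0991)/(1 − 0.0991)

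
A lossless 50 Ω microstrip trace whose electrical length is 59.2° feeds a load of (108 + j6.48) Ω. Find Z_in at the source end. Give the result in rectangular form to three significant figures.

tan(βl) = tan(59.2°) = 1.68
Z_in = Z_0·(Z_L + jZ_0·tanβl)/(Z_0 + jZ_L·tanβl)
     = 50·(108 + j90.4)/(39.1 + j181)

Z_in ≈ 30 − j23.3 Ω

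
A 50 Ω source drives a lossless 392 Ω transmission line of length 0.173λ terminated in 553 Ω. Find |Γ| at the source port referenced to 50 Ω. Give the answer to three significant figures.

βl = 2π × 0.173 = 62.3°
tan(βl) = 1.9
Z_in = Z_0·(Z_L + jZ_0·tanβl)/(Z_0 + jZ_L·tanβl) = 311 − j90 Ω
Γ_s = (Z_in − Z_s)/(Z_in + Z_s) = (261 − j90)/(361 − j90), |Γ_s| = 0.742

|Γ| ≈ 0.742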